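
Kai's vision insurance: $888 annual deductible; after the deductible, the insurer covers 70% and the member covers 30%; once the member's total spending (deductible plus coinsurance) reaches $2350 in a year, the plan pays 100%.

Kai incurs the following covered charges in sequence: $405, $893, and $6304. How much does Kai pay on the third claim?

$1339

#1 ($405): entire amount goes to the deductible. Cost to member: $405. OOP to date $405.
#2 ($893): $483 to deductible, leaving $410; 30% of $410 = $123. Cost to member: $606. OOP to date $1011.
#3 ($6304): deductible already satisfied, so member's share is 30% × $6304 = $1891.20. OOP would hit $2902.20 > $2350, so the cap limits the member to $2350 − $1011 = $1339.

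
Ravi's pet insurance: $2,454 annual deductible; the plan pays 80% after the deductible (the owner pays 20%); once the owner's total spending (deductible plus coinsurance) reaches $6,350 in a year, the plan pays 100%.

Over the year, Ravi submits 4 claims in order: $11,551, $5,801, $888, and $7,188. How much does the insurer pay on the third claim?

$710.40

#1 ($11,551): $2,454 to deductible, leaving $9,097; coinsurance $9,097 × 20% = $1,819.40. Cost to owner: $4,273.40. OOP to date $4,273.40. Plan pays $11,551 − $4,273.40 = $7,277.60.
#2 ($5,801): deductible already satisfied, so owner's share is 20% × $5,801 = $1,160.20. Owner pays $1,160.20; OOP now $5,433.60. Plan pays $5,801 − $1,160.20 = $4,640.80.
#3 ($888): 20% coinsurance on $888 = $177.60. Owner owes $177.60 (running OOP $5,611.20). Plan pays $888 − $177.60 = $710.40.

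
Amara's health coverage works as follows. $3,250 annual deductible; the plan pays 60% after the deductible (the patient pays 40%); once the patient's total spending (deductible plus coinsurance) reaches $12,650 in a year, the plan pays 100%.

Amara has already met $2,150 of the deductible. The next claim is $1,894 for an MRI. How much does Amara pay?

$1,417.60

$2,150 of the $3,250 deductible is already met, leaving $1,100.
That leaves $1,894 − $1,100 = $794 for coinsurance.
40% of $794 = $317.60 falls to the patient.
So the patient owes $1,100 + $317.60 = $1,417.60 before any cap.
Cumulative spending $2,150 + $1,417.60 = $3,567.60 stays under the $12,650 maximum.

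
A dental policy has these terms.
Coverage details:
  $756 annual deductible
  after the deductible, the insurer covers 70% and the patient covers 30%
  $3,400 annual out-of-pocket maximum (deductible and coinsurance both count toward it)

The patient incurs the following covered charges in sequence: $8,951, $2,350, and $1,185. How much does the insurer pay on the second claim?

$2,164.50

Bill 1, $8,951: $756 to deductible, leaving $8,195; coinsurance $8,195 × 30% = $2,458.50. Cost to patient: $3,214.50. OOP to date $3,214.50. Plan pays $8,951 − $3,214.50 = $5,736.50.
Bill 2, $2,350: 30% coinsurance on $2,350 = $705. That would push OOP to $3,919.50, over the $3,400 cap, so patient pays $3,400 − $3,214.50 = $185.50. Insurer: $2,350 − $185.50 = $2,164.50.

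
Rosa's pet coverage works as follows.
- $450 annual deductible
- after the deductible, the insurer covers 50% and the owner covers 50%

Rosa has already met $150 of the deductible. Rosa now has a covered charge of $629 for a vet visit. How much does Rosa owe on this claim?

Remaining deductible: $450 − $150 = $300.
After the $300 deductible portion, $629 − $300 = $329 is subject to coinsurance.
Coinsurance: $329 × 50% = $164.50.
That puts the owner's cost at $300 + $164.50 = $464.50.

$464.50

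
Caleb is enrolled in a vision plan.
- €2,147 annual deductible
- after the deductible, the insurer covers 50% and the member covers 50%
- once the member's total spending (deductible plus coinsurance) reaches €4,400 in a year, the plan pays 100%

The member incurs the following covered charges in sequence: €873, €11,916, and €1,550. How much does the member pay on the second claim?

Claim 1 (€873): fully absorbed by the deductible. Cost to member: €873. OOP to date €873.
Claim 2 (€11,916): €1,274 finishes the deductible; €10,642 goes to coinsurance; 50% of €10,642 = €5,321. Together that's €1,274 + €5,321 = €6,595. OOP would hit €7,468 > €4,400, so the cap limits the member to €4,400 − €873 = €3,527.

€3,527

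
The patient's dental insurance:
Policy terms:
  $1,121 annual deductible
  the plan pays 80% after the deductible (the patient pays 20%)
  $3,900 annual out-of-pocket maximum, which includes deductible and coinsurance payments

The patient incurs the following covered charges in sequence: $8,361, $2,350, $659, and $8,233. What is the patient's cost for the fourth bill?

Claim 1 — $8,361: $1,121 to deductible, leaving $7,240; coinsurance $7,240 × 20% = $1,448. Patient owes $2,569 (running OOP $2,569).
Claim 2 — $2,350: deductible met; 20% of $2,350 = $470. Patient pays $470; OOP now $3,039.
Claim 3 — $659: deductible already satisfied, so patient's share is 20% × $659 = $131.80. Cost to patient: $131.80. OOP to date $3,170.80.
Claim 4 — $8,233: 20% coinsurance on $8,233 = $1,646.60. That would push OOP to $4,817.40, over the $3,900 cap, so patient pays $3,900 − $3,170.80 = $729.20.

$729.20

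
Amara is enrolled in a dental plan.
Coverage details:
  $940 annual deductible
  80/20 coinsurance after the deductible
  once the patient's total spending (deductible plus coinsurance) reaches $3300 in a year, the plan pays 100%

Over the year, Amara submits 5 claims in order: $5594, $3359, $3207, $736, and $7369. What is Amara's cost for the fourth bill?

$116

Bill 1, $5594: $940 to deductible, leaving $4654; coinsurance $4654 × 20% = $930.80. Patient pays $1870.80; OOP now $1870.80.
Bill 2, $3359: deductible met; 20% of $3359 = $671.80. Patient pays $671.80; OOP now $2542.60.
Bill 3, $3207: deductible already satisfied, so patient's share is 20% × $3207 = $641.40. Patient owes $641.40 (running OOP $3184).
Bill 4, $736: 20% coinsurance on $736 = $147.20. Adding that to $3184 gives $3331.20, past the $3300 cap; patient pays only $3300 − $3184 = $116.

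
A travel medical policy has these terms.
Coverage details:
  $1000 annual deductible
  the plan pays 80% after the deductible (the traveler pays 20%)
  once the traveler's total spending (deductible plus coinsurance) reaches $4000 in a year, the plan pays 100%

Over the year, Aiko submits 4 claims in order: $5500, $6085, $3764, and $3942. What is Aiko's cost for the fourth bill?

#1 ($5500): $1000 finishes the deductible; $4500 goes to coinsurance; coinsurance $4500 × 20% = $900. Traveler pays $1900; OOP now $1900.
#2 ($6085): 20% coinsurance on $6085 = $1217. Traveler pays $1217; OOP now $3117.
#3 ($3764): deductible already satisfied, so traveler's share is 20% × $3764 = $752.80. Traveler pays $752.80; OOP now $3869.80.
#4 ($3942): deductible already satisfied, so traveler's share is 20% × $3942 = $788.40. Adding that to $3869.80 gives $4658.20, past the $4000 cap; traveler pays only $4000 − $3869.80 = $130.20.

$130.20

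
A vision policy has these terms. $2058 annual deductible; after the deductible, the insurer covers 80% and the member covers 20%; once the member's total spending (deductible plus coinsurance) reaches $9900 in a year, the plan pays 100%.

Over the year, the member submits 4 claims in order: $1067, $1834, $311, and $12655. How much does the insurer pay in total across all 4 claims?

Claim 1 ($1067): fully absorbed by the deductible. Member owes $1067 (running OOP $1067). Plan pays $1067 − $1067 = $0.
Claim 2 ($1834): $991 to deductible, leaving $843; member's 20% is $168.60. Member pays $1159.60; OOP now $2226.60. Plan pays $1834 − $1159.60 = $674.40.
Claim 3 ($311): deductible met; 20% of $311 = $62.20. Cost to member: $62.20. OOP to date $2288.80. Insurer: $311 − $62.20 = $248.80.
Claim 4 ($12655): deductible met; 20% of $12655 = $2531. Member pays $2531; OOP now $4819.80. Insurer: $12655 − $2531 = $10124.
Insurer total = bills − member's total = $15867 − $4819.80 = $11047.20.

$11047.20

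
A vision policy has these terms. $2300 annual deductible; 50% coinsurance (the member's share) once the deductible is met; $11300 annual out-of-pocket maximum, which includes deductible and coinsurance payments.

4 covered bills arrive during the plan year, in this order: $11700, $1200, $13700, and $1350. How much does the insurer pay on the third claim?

#1 ($11700): $2300 finishes the deductible; $9400 goes to coinsurance; 50% of $9400 = $4700. Member owes $7000 (running OOP $7000). Plan pays $11700 − $7000 = $4700.
#2 ($1200): deductible met; 50% of $1200 = $600. Member pays $600; OOP now $7600. Insurer: $1200 − $600 = $600.
#3 ($13700): deductible already satisfied, so member's share is 50% × $13700 = $6850. Adding that to $7600 gives $14450, past the $11300 cap; member pays only $11300 − $7600 = $3700. Insurer: $13700 − $3700 = $10000.

$10000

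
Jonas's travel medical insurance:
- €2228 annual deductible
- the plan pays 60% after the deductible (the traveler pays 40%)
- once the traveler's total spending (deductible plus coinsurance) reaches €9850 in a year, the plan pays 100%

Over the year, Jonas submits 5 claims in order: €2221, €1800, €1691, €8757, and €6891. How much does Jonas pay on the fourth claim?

€3502.80

#1 (€2221): entire amount goes to the deductible. Cost to traveler: €2221. OOP to date €2221.
#2 (€1800): deductible takes €7, €1793 remains; traveler's 40% is €717.20. Cost to traveler: €724.20. OOP to date €2945.20.
#3 (€1691): 40% coinsurance on €1691 = €676.40. Cost to traveler: €676.40. OOP to date €3621.60.
#4 (€8757): 40% coinsurance on €8757 = €3502.80. Traveler owes €3502.80 (running OOP €7124.40).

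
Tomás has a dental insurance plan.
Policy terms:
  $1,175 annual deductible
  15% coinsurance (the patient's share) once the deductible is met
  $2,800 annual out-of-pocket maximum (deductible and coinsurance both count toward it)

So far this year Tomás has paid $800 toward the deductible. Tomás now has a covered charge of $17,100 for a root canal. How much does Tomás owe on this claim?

$2,000

$800 of the $1,175 deductible is already met, leaving $375.
After the $375 deductible portion, $17,100 − $375 = $16,725 is subject to coinsurance.
15% of $16,725 = $2,508.75 falls to the patient.
So the patient owes $375 + $2,508.75 = $2,883.75 before any cap.
Year-to-date out-of-pocket would reach $800 + $2,883.75 = $3,683.75, above the $2,800 maximum, so the patient pays only $2,800 − $800 = $2,000.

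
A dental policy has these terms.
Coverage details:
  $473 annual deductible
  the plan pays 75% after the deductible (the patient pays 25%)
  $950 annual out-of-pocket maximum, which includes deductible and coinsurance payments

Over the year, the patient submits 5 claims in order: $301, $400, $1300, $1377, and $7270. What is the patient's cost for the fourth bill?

Bill 1, $301: entire amount goes to the deductible. Cost to patient: $301. OOP to date $301.
Bill 2, $400: deductible takes $172, $228 remains; patient's 25% is $57. Patient pays $229; OOP now $530.
Bill 3, $1300: deductible met; 25% of $1300 = $325. Patient pays $325; OOP now $855.
Bill 4, $1377: deductible already satisfied, so patient's share is 25% × $1377 = $344.25. That would push OOP to $1199.25, over the $950 cap, so patient pays $950 − $855 = $95.

$95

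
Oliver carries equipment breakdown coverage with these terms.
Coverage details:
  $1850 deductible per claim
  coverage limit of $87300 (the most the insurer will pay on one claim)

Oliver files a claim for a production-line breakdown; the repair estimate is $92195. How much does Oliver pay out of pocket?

After the deductible, $92195 − $1850 = $90345 remains.
The $87300 per-incident cap binds; insurer pays $87300.
The business owner bears the rest of the original loss: $92195 − $87300 = $4895.

$4895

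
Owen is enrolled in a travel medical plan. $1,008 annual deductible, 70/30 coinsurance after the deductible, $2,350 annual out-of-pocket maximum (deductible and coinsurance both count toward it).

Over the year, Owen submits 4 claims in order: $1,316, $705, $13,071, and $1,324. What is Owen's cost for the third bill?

$1,038.10

#1 ($1,316): $1,008 to deductible, leaving $308; traveler's 30% is $92.40. Traveler owes $1,100.40 (running OOP $1,100.40).
#2 ($705): 30% coinsurance on $705 = $211.50. Cost to traveler: $211.50. OOP to date $1,311.90.
#3 ($13,071): 30% coinsurance on $13,071 = $3,921.30. Adding that to $1,311.90 gives $5,233.20, past the $2,350 cap; traveler pays only $2,350 − $1,311.90 = $1,038.10.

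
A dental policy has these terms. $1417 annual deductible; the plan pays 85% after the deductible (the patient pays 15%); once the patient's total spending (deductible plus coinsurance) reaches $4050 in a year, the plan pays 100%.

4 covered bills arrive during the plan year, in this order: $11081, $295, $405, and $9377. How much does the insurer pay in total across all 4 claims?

Bill 1, $11081: deductible takes $1417, $9664 remains; patient's 15% is $1449.60. Patient owes $2866.60 (running OOP $2866.60). Plan pays $11081 − $2866.60 = $8214.40.
Bill 2, $295: deductible already satisfied, so patient's share is 15% × $295 = $44.25. Patient owes $44.25 (running OOP $2910.85). Insurer: $295 − $44.25 = $250.75.
Bill 3, $405: deductible met; 15% of $405 = $60.75. Patient owes $60.75 (running OOP $2971.60). Plan pays $405 − $60.75 = $344.25.
Bill 4, $9377: deductible met; 15% of $9377 = $1406.55. Adding that to $2971.60 gives $4378.15, past the $4050 cap; patient pays only $4050 − $2971.60 = $1078.40. Plan pays $9377 − $1078.40 = $8298.60.
Insurer total: $8214.40 + $250.75 + $344.25 + $8298.60 = $17108.

$17108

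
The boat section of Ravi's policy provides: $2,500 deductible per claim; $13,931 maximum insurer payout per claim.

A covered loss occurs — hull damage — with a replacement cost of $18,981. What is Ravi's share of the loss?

$5,050

Less the $2,500 deductible: $18,981 − $2,500 = $16,481.
The $13,931 per-incident cap binds; insurer pays $13,931.
Owner's share is the uncovered remainder: $18,981 − $13,931 = $5,050.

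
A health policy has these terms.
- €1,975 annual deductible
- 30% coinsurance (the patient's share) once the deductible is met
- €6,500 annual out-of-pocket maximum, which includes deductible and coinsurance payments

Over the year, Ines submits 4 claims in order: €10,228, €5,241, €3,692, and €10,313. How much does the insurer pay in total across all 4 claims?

€22,974

Claim 1 — €10,228: €1,975 finishes the deductible; €8,253 goes to coinsurance; patient's 30% is €2,475.90. Patient pays €4,450.90; OOP now €4,450.90. Insurer: €10,228 − €4,450.90 = €5,777.10.
Claim 2 — €5,241: deductible met; 30% of €5,241 = €1,572.30. Patient pays €1,572.30; OOP now €6,023.20. Insurer: €5,241 − €1,572.30 = €3,668.70.
Claim 3 — €3,692: deductible met; 30% of €3,692 = €1,107.60. That would push OOP to €7,130.80, over the €6,500 cap, so patient pays €6,500 − €6,023.20 = €476.80. Insurer: €3,692 − €476.80 = €3,215.20.
Claim 4 — €10,313: 30% coinsurance on €10,313 = €3,093.90. OOP would hit €9,593.90 > €6,500, so the cap limits the patient to €6,500 − €6,500 = €0. Insurer: €10,313 − €0 = €10,313.
Insurer total = bills − patient's total = €29,474 − €6,500 = €22,974.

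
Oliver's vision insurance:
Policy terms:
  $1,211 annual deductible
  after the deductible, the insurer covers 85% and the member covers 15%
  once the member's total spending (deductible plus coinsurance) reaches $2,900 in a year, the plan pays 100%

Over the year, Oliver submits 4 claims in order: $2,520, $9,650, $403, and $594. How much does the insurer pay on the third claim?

Claim 1 ($2,520): $1,211 to deductible, leaving $1,309; 15% of $1,309 = $196.35. Member pays $1,407.35; OOP now $1,407.35. Plan pays $2,520 − $1,407.35 = $1,112.65.
Claim 2 ($9,650): 15% coinsurance on $9,650 = $1,447.50. Member owes $1,447.50 (running OOP $2,854.85). Plan pays $9,650 − $1,447.50 = $8,202.50.
Claim 3 ($403): 15% coinsurance on $403 = $60.45. OOP would hit $2,915.30 > $2,900, so the cap limits the member to $2,900 − $2,854.85 = $45.15. Plan pays $403 − $45.15 = $357.85.

$357.85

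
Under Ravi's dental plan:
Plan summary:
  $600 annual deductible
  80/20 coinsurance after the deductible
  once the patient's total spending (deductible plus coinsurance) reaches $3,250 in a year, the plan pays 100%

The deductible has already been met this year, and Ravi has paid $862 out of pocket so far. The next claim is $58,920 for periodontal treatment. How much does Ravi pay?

The deductible is already satisfied, so the full bill goes to coinsurance.
Coinsurance: $58,920 × 20% = $11,784.
Adding $11,784 to the $862 already spent would give $12,646, which exceeds the $3,250 cap; the patient pays just $3,250 − $862 = $2,388.

$2,388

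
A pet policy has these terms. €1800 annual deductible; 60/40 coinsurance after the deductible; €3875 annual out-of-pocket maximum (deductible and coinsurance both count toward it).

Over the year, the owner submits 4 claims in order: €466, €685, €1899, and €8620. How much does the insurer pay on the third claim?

€750

#1 (€466): fully absorbed by the deductible. Cost to owner: €466. OOP to date €466. Plan pays €466 − €466 = €0.
#2 (€685): all of it applies to the deductible. Owner owes €685 (running OOP €1151). Insurer: €685 − €685 = €0.
#3 (€1899): €649 finishes the deductible; €1250 goes to coinsurance; 40% of €1250 = €500. Cost to owner: €1149. OOP to date €2300. Insurer: €1899 − €1149 = €750.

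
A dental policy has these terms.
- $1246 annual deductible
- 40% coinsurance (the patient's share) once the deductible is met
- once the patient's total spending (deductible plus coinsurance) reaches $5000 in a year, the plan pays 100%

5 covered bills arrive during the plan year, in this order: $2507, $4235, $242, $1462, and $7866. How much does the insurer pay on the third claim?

$145.20

Claim 1 — $2507: $1246 to deductible, leaving $1261; coinsurance $1261 × 40% = $504.40. Patient pays $1750.40; OOP now $1750.40. Insurer: $2507 − $1750.40 = $756.60.
Claim 2 — $4235: deductible already satisfied, so patient's share is 40% × $4235 = $1694. Patient owes $1694 (running OOP $3444.40). Insurer: $4235 − $1694 = $2541.
Claim 3 — $242: deductible already satisfied, so patient's share is 40% × $242 = $96.80. Patient owes $96.80 (running OOP $3541.20). Plan pays $242 − $96.80 = $145.20.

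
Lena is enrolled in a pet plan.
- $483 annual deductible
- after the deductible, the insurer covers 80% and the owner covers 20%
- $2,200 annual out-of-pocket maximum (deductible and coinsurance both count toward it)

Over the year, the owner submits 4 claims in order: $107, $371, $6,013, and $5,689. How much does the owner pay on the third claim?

$1,206.60

Claim 1 — $107: fully absorbed by the deductible. Owner owes $107 (running OOP $107).
Claim 2 — $371: fully absorbed by the deductible. Cost to owner: $371. OOP to date $478.
Claim 3 — $6,013: $5 to deductible, leaving $6,008; coinsurance $6,008 × 20% = $1,201.60. Owner owes $1,206.60 (running OOP $1,684.60).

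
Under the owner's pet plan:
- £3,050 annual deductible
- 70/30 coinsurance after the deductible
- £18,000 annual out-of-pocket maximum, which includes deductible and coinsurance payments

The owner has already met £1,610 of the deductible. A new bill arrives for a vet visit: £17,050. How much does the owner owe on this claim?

£6,123

Deductible still to meet: £3,050 − £1,610 = £1,440.
That leaves £17,050 − £1,440 = £15,610 for coinsurance.
30% of £15,610 = £4,683 falls to the owner.
So the owner owes £1,440 + £4,683 = £6,123 before any cap.
Total out-of-pocket so far would be £1,610 + £6,123 = £7,733, below the £18,000 cap — no reduction.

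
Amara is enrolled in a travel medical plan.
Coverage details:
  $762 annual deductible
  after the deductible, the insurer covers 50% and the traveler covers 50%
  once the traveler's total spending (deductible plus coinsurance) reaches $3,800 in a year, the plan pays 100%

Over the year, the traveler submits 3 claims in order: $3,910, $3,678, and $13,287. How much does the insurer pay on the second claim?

Claim 1 ($3,910): $762 finishes the deductible; $3,148 goes to coinsurance; coinsurance $3,148 × 50% = $1,574. Traveler owes $2,336 (running OOP $2,336). Plan pays $3,910 − $2,336 = $1,574.
Claim 2 ($3,678): 50% coinsurance on $3,678 = $1,839. That would push OOP to $4,175, over the $3,800 cap, so traveler pays $3,800 − $2,336 = $1,464. Insurer: $3,678 − $1,464 = $2,214.

$2,214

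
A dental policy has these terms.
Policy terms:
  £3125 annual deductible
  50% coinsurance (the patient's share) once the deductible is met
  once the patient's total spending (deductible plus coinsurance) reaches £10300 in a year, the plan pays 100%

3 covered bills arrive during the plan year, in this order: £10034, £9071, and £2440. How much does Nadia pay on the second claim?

£3720.50

Bill 1, £10034: £3125 finishes the deductible; £6909 goes to coinsurance; coinsurance £6909 × 50% = £3454.50. Cost to patient: £6579.50. OOP to date £6579.50.
Bill 2, £9071: deductible met; 50% of £9071 = £4535.50. OOP would hit £11115 > £10300, so the cap limits the patient to £10300 − £6579.50 = £3720.50.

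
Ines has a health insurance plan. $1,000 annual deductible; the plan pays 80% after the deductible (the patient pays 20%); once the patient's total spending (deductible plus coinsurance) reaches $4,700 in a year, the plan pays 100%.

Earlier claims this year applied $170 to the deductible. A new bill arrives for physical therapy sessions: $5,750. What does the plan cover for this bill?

$3,936

Remaining deductible: $1,000 − $170 = $830.
After the $830 deductible portion, $5,750 − $830 = $4,920 is subject to coinsurance.
20% of $4,920 = $984 falls to the patient.
That puts the patient's cost at $830 + $984 = $1,814 before any cap.
Total out-of-pocket so far would be $170 + $1,814 = $1,984, below the $4,700 cap — no reduction.
The insurer covers the remainder: $5,750 − $1,814 = $3,936.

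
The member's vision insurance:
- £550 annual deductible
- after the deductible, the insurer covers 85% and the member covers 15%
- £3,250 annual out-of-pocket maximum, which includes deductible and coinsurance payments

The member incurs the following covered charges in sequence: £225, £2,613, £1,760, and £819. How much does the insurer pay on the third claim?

£1,496

Claim 1 — £225: entire amount goes to the deductible. Member pays £225; OOP now £225. Insurer: £225 − £225 = £0.
Claim 2 — £2,613: £325 finishes the deductible; £2,288 goes to coinsurance; member's 15% is £343.20. Cost to member: £668.20. OOP to date £893.20. Insurer: £2,613 − £668.20 = £1,944.80.
Claim 3 — £1,760: deductible already satisfied, so member's share is 15% × £1,760 = £264. Cost to member: £264. OOP to date £1,157.20. Insurer: £1,760 − £264 = £1,496.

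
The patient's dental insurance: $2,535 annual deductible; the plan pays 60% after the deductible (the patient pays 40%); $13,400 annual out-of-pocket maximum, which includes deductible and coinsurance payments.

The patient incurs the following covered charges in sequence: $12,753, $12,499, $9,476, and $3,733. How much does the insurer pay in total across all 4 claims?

Claim 1 — $12,753: $2,535 to deductible, leaving $10,218; patient's 40% is $4,087.20. Patient pays $6,622.20; OOP now $6,622.20. Insurer: $12,753 − $6,622.20 = $6,130.80.
Claim 2 — $12,499: deductible already satisfied, so patient's share is 40% × $12,499 = $4,999.60. Cost to patient: $4,999.60. OOP to date $11,621.80. Plan pays $12,499 − $4,999.60 = $7,499.40.
Claim 3 — $9,476: 40% coinsurance on $9,476 = $3,790.40. That would push OOP to $15,412.20, over the $13,400 cap, so patient pays $13,400 − $11,621.80 = $1,778.20. Insurer: $9,476 − $1,778.20 = $7,697.80.
Claim 4 — $3,733: deductible met; 40% of $3,733 = $1,493.20. That would push OOP to $14,893.20, over the $13,400 cap, so patient pays $13,400 − $13,400 = $0. Plan pays $3,733 − $0 = $3,733.
Insurer total = bills − patient's total = $38,461 − $13,400 = $25,061.

$25,061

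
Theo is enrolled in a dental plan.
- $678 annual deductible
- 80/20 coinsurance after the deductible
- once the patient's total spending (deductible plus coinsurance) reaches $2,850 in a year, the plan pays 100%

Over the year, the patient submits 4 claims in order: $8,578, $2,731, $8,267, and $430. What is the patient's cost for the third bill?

$45.80

Claim 1 ($8,578): deductible takes $678, $7,900 remains; coinsurance $7,900 × 20% = $1,580. Patient owes $2,258 (running OOP $2,258).
Claim 2 ($2,731): 20% coinsurance on $2,731 = $546.20. Patient owes $546.20 (running OOP $2,804.20).
Claim 3 ($8,267): deductible already satisfied, so patient's share is 20% × $8,267 = $1,653.40. That would push OOP to $4,457.60, over the $2,850 cap, so patient pays $2,850 − $2,804.20 = $45.80.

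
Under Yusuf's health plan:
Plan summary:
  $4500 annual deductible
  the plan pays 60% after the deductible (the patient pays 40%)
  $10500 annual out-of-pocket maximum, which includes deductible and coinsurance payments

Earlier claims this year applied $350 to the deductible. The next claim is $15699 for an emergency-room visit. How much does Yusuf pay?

$8769.60

Deductible still to meet: $4500 − $350 = $4150.
The remaining $11549 (= $15699 − $4150) moves to coinsurance.
40% of $11549 = $4619.60 falls to the patient.
Patient responsibility before any cap: $4150 + $4619.60 = $8769.60.
Cumulative spending $350 + $8769.60 = $9119.60 stays under the $10500 maximum.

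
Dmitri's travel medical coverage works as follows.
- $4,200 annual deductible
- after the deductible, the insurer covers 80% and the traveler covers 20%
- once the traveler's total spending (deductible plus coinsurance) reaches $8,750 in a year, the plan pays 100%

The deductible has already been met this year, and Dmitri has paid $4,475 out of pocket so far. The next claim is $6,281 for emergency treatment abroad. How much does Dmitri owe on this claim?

$1,256.20

The deductible is already satisfied, so the full bill goes to coinsurance.
Coinsurance: $6,281 × 20% = $1,256.20.
Total out-of-pocket so far would be $4,475 + $1,256.20 = $5,731.20, below the $8,750 cap — no reduction.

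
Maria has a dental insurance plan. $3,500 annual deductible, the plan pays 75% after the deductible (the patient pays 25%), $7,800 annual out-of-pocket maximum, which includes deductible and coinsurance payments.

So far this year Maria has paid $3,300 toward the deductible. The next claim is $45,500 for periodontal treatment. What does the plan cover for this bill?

Remaining deductible: $3,500 − $3,300 = $200.
The remaining $45,300 (= $45,500 − $200) moves to coinsurance.
Patient's 25% share of $45,300 is $11,325.
So the patient owes $200 + $11,325 = $11,525 before any cap.
That would bring total out-of-pocket to $14,825, past the $7,800 cap. The patient is capped at $7,800 − $3,300 = $4,500 on this claim.
The plan picks up $45,500 − $4,500 = $41,000.

$41,000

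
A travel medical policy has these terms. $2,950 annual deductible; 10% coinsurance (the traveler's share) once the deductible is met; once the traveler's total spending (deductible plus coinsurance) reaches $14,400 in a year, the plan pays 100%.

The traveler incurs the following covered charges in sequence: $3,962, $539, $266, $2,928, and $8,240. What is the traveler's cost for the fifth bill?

Claim 1 ($3,962): $2,950 to deductible, leaving $1,012; traveler's 10% is $101.20. Traveler owes $3,051.20 (running OOP $3,051.20).
Claim 2 ($539): deductible met; 10% of $539 = $53.90. Cost to traveler: $53.90. OOP to date $3,105.10.
Claim 3 ($266): deductible already satisfied, so traveler's share is 10% × $266 = $26.60. Cost to traveler: $26.60. OOP to date $3,131.70.
Claim 4 ($2,928): deductible met; 10% of $2,928 = $292.80. Cost to traveler: $292.80. OOP to date $3,424.50.
Claim 5 ($8,240): 10% coinsurance on $8,240 = $824. Cost to traveler: $824. OOP to date $4,248.50.

$824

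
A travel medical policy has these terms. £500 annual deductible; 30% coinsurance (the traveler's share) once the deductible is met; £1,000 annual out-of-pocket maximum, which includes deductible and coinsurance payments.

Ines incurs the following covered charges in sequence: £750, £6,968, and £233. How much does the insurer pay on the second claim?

Claim 1 (£750): deductible takes £500, £250 remains; traveler's 30% is £75. Traveler pays £575; OOP now £575. Insurer: £750 − £575 = £175.
Claim 2 (£6,968): 30% coinsurance on £6,968 = £2,090.40. That would push OOP to £2,665.40, over the £1,000 cap, so traveler pays £1,000 − £575 = £425. Insurer: £6,968 − £425 = £6,543.

£6,543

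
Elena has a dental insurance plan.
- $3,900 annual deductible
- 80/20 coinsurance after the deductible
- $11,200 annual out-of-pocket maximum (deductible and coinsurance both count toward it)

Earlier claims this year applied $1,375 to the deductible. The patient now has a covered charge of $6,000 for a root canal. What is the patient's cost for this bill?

$3,220

Deductible still to meet: $3,900 − $1,375 = $2,525.
The remaining $3,475 (= $6,000 − $2,525) moves to coinsurance.
Patient's 20% share of $3,475 is $695.
So the patient owes $2,525 + $695 = $3,220 before any cap.
Cumulative spending $1,375 + $3,220 = $4,595 stays under the $11,200 maximum.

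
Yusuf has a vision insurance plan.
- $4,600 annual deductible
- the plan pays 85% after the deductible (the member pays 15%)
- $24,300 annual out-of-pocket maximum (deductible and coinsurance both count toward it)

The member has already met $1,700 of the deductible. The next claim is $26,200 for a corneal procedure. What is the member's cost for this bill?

Deductible still to meet: $4,600 − $1,700 = $2,900.
That leaves $26,200 − $2,900 = $23,300 for coinsurance.
Member's 15% share of $23,300 is $3,495.
So the member owes $2,900 + $3,495 = $6,395 before any cap.
Year-to-date out-of-pocket becomes $1,700 + $6,395 = $8,095, still under the $24,300 maximum, so no cap applies.

$6,395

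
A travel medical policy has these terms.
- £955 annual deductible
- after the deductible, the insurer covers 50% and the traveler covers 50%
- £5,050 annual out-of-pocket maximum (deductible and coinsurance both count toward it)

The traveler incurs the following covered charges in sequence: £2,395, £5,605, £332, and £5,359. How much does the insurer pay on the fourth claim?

£4,952.50

Claim 1 (£2,395): £955 to deductible, leaving £1,440; 50% of £1,440 = £720. Traveler owes £1,675 (running OOP £1,675). Plan pays £2,395 − £1,675 = £720.
Claim 2 (£5,605): deductible met; 50% of £5,605 = £2,802.50. Cost to traveler: £2,802.50. OOP to date £4,477.50. Insurer: £5,605 − £2,802.50 = £2,802.50.
Claim 3 (£332): deductible met; 50% of £332 = £166. Traveler owes £166 (running OOP £4,643.50). Plan pays £332 − £166 = £166.
Claim 4 (£5,359): deductible already satisfied, so traveler's share is 50% × £5,359 = £2,679.50. Adding that to £4,643.50 gives £7,323, past the £5,050 cap; traveler pays only £5,050 − £4,643.50 = £406.50. Insurer: £5,359 − £406.50 = £4,952.50.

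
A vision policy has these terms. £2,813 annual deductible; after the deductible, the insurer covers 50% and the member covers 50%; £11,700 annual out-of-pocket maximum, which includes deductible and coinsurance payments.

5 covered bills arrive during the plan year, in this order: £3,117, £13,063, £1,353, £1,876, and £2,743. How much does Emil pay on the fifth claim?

£589

Claim 1 (£3,117): £2,813 finishes the deductible; £304 goes to coinsurance; member's 50% is £152. Cost to member: £2,965. OOP to date £2,965.
Claim 2 (£13,063): 50% coinsurance on £13,063 = £6,531.50. Cost to member: £6,531.50. OOP to date £9,496.50.
Claim 3 (£1,353): deductible already satisfied, so member's share is 50% × £1,353 = £676.50. Cost to member: £676.50. OOP to date £10,173.
Claim 4 (£1,876): deductible already satisfied, so member's share is 50% × £1,876 = £938. Member owes £938 (running OOP £11,111).
Claim 5 (£2,743): deductible already satisfied, so member's share is 50% × £2,743 = £1,371.50. That would push OOP to £12,482.50, over the £11,700 cap, so member pays £11,700 − £11,111 = £589.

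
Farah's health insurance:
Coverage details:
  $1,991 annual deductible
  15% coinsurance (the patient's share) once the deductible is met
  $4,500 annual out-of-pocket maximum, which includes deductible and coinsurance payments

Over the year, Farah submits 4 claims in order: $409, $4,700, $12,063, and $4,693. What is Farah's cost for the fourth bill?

$231.85

Claim 1 — $409: entire amount goes to the deductible. Cost to patient: $409. OOP to date $409.
Claim 2 — $4,700: deductible takes $1,582, $3,118 remains; coinsurance $3,118 × 15% = $467.70. Patient owes $2,049.70 (running OOP $2,458.70).
Claim 3 — $12,063: 15% coinsurance on $12,063 = $1,809.45. Cost to patient: $1,809.45. OOP to date $4,268.15.
Claim 4 — $4,693: deductible met; 15% of $4,693 = $703.95. OOP would hit $4,972.10 > $4,500, so the cap limits the patient to $4,500 − $4,268.15 = $231.85.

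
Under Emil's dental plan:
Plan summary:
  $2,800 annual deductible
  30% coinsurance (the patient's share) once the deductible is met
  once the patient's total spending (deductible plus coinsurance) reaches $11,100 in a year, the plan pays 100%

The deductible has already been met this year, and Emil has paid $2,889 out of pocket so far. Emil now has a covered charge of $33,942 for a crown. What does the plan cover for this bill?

With the deductible met, the entire $33,942 is subject to coinsurance.
Patient's 30% share of $33,942 is $10,182.60.
Year-to-date out-of-pocket would reach $2,889 + $10,182.60 = $13,071.60, above the $11,100 maximum, so the patient pays only $11,100 − $2,889 = $8,211.
The plan picks up $33,942 − $8,211 = $25,731.

$25,731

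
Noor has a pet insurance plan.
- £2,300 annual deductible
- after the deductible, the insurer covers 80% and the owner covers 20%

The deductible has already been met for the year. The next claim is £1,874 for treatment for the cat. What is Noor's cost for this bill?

£374.80

With the deductible met, the entire £1,874 is subject to coinsurance.
Owner's 20% share of £1,874 is £374.80.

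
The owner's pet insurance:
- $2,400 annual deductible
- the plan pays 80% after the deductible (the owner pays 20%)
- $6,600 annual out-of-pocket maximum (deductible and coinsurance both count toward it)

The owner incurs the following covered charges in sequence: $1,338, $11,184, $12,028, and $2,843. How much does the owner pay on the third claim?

Claim 1 — $1,338: fully absorbed by the deductible. Owner pays $1,338; OOP now $1,338.
Claim 2 — $11,184: $1,062 finishes the deductible; $10,122 goes to coinsurance; coinsurance $10,122 × 20% = $2,024.40. Owner pays $3,086.40; OOP now $4,424.40.
Claim 3 — $12,028: 20% coinsurance on $12,028 = $2,405.60. That would push OOP to $6,830, over the $6,600 cap, so owner pays $6,600 − $4,424.40 = $2,175.60.

$2,175.60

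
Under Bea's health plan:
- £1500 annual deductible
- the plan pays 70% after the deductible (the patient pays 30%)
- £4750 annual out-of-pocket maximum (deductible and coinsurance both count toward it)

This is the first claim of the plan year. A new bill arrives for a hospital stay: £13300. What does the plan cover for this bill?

Nothing has been paid toward the £1500 deductible, so the first £1500 of this charge is applied there.
That leaves £13300 − £1500 = £11800 for coinsurance.
Coinsurance: £11800 × 30% = £3540.
That puts the patient's cost at £1500 + £3540 = £5040 before any cap.
That would bring total out-of-pocket to £5040, past the £4750 cap. The patient is capped at £4750 − £0 = £4750 on this claim.
The insurer covers the remainder: £13300 − £4750 = £8550.

£8550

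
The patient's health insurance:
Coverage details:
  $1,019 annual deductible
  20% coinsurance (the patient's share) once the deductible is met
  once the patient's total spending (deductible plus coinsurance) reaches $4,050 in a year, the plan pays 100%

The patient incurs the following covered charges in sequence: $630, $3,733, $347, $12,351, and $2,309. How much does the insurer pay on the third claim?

$277.60

Claim 1 — $630: all of it applies to the deductible. Cost to patient: $630. OOP to date $630. Insurer: $630 − $630 = $0.
Claim 2 — $3,733: $389 finishes the deductible; $3,344 goes to coinsurance; 20% of $3,344 = $668.80. Patient owes $1,057.80 (running OOP $1,687.80). Plan pays $3,733 − $1,057.80 = $2,675.20.
Claim 3 — $347: deductible already satisfied, so patient's share is 20% × $347 = $69.40. Patient owes $69.40 (running OOP $1,757.20). Insurer: $347 − $69.40 = $277.60.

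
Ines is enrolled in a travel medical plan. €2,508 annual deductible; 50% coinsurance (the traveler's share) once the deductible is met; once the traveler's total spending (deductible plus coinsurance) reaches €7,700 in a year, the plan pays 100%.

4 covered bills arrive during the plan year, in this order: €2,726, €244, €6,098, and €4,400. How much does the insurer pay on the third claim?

€3,049

Claim 1 (€2,726): €2,508 to deductible, leaving €218; traveler's 50% is €109. Traveler owes €2,617 (running OOP €2,617). Insurer: €2,726 − €2,617 = €109.
Claim 2 (€244): 50% coinsurance on €244 = €122. Traveler pays €122; OOP now €2,739. Plan pays €244 − €122 = €122.
Claim 3 (€6,098): 50% coinsurance on €6,098 = €3,049. Cost to traveler: €3,049. OOP to date €5,788. Insurer: €6,098 − €3,049 = €3,049.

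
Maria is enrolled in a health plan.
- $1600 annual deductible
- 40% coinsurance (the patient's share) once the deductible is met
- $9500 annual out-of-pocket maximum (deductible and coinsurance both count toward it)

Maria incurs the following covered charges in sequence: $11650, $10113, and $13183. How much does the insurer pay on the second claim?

$6233

Claim 1 — $11650: $1600 finishes the deductible; $10050 goes to coinsurance; 40% of $10050 = $4020. Patient owes $5620 (running OOP $5620). Plan pays $11650 − $5620 = $6030.
Claim 2 — $10113: deductible met; 40% of $10113 = $4045.20. That would push OOP to $9665.20, over the $9500 cap, so patient pays $9500 − $5620 = $3880. Insurer: $10113 − $3880 = $6233.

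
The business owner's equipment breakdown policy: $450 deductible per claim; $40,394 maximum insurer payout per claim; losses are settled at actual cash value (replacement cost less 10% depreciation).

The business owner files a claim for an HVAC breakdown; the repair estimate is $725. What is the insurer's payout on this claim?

Depreciate 10%: the covered value is $725 × 0.9 = $652.50.
After the deductible, $652.50 − $450 = $202.50 remains.
That's under the $40,394 cap, so the insurer reimburses the full $202.50.

$202.50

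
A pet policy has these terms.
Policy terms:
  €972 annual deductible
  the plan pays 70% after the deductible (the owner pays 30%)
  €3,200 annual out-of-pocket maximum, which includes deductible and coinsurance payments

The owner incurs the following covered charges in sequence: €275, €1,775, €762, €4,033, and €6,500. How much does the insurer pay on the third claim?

€533.40

Claim 1 — €275: all of it applies to the deductible. Owner pays €275; OOP now €275. Insurer: €275 − €275 = €0.
Claim 2 — €1,775: €697 finishes the deductible; €1,078 goes to coinsurance; 30% of €1,078 = €323.40. Owner owes €1,020.40 (running OOP €1,295.40). Insurer: €1,775 − €1,020.40 = €754.60.
Claim 3 — €762: 30% coinsurance on €762 = €228.60. Owner pays €228.60; OOP now €1,524. Plan pays €762 − €228.60 = €533.40.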